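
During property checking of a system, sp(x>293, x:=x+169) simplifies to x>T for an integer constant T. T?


Formula: sp(P, x:=E) = exists old_x. (x = E[old_x/x]) AND P[old_x/x] (old_x is the value of x before the assignment; eliminate old_x by solving x = E[old_x/x] for old_x)
Step 1: Precondition P: x>293, i.e. old_x > 293
Step 2: Assignment gives x = old_x + 169, so old_x = x - 169
Step 3: Substitute into P: x - 169 > 293
Step 4: Simplify: x > 293+169 = 462

462


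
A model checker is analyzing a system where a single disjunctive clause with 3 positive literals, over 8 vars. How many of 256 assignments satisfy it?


Step 1: Total=2^8=256
Step 2: Unsat when all 3 false: 2^5=32
Step 3: Sat=256-32=224

224


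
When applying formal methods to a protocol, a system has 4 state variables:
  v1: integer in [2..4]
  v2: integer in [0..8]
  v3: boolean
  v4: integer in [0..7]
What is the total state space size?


State space = product of domain sizes of all variables.
Domain sizes:
  v1 (integer in [2..4]): 3
  v2 (integer in [0..8]): 9
  v3 (boolean): 2
  v4 (integer in [0..7]): 8
Product = 3 * 9 * 2 * 8 = 432

432


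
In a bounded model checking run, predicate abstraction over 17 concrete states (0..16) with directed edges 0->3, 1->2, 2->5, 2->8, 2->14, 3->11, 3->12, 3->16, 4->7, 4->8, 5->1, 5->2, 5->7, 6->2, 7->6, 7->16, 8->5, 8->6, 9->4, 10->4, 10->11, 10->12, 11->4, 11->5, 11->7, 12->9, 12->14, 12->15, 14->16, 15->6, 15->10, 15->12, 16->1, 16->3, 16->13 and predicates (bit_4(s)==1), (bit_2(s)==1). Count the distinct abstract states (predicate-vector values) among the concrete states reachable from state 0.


BFS from 0:
Concrete reachable: {0, 1, 2, 3, 4, 5, 6, 7, 8, 9, 10, 11, 12, 13, 14, 15, 16}
Abstract via predicates (bit_4(s)==1), (bit_2(s)==1):
  (0,0) <- {0, 1, 2, 3, 8, 9, 10, 11}
  (0,1) <- {4, 5, 6, 7, 12, 13, 14, 15}
  (1,0) <- {16}
Distinct abstract states = 3

3


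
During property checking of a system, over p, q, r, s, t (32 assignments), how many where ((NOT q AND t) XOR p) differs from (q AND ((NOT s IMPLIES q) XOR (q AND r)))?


F1 = ((NOT q AND t) XOR p)
F2 = (q AND ((NOT s IMPLIES q) XOR (q AND r)))
Evaluate both on each of 32 rows (bits = p,q,r,s,t):
  row 0 [00000]: F1=0 F2=0 -> 0
  row 1 [00001]: F1=1 F2=0 (differ) -> 1
  row 2 [00010]: F1=0 F2=0 -> 0
  row 3 [00011]: F1=1 F2=0 (differ) -> 1
  row 4 [00100]: F1=0 F2=0 -> 0
  row 5 [00101]: F1=1 F2=0 (differ) -> 1
  row 6 [00110]: F1=0 F2=0 -> 0
  row 7 [00111]: F1=1 F2=0 (differ) -> 1
  row 8 [01000]: F1=0 F2=1 (differ) -> 1
  row 9 [01001]: F1=0 F2=1 (differ) -> 1
  row 10 [01010]: F1=0 F2=1 (differ) -> 1
  row 11 [01011]: F1=0 F2=1 (differ) -> 1
  row 12 [01100]: F1=0 F2=0 -> 0
  row 13 [01101]: F1=0 F2=0 -> 0
  row 14 [01110]: F1=0 F2=0 -> 0
  row 15 [01111]: F1=0 F2=0 -> 0
  row 16 [10000]: F1=1 F2=0 (differ) -> 1
  row 17 [10001]: F1=0 F2=0 -> 0
  row 18 [10010]: F1=1 F2=0 (differ) -> 1
  row 19 [10011]: F1=0 F2=0 -> 0
  row 20 [10100]: F1=1 F2=0 (differ) -> 1
  row 21 [10101]: F1=0 F2=0 -> 0
  row 22 [10110]: F1=1 F2=0 (differ) -> 1
  row 23 [10111]: F1=0 F2=0 -> 0
  row 24 [11000]: F1=1 F2=1 -> 0
  row 25 [11001]: F1=1 F2=1 -> 0
  row 26 [11010]: F1=1 F2=1 -> 0
  row 27 [11011]: F1=1 F2=1 -> 0
  row 28 [11100]: F1=1 F2=0 (differ) -> 1
  row 29 [11101]: F1=1 F2=0 (differ) -> 1
  row 30 [11110]: F1=1 F2=0 (differ) -> 1
  row 31 [11111]: F1=1 F2=0 (differ) -> 1
Full result column, 8 rows per line (p,q fixed per line; r,s,t runs 000..111 left to right):
  rows 0-7 [p,q=00]: 01010101  (ones: 4)
  rows 8-15 [p,q=01]: 11110000  (ones: 4)
  rows 16-23 [p,q=10]: 10101010  (ones: 4)
  rows 24-31 [p,q=11]: 00001111  (ones: 4)
Disagreements = 4+4+4+4 = 16

16


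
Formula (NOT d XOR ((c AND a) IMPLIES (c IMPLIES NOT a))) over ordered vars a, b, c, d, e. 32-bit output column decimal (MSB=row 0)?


Formula: (NOT d XOR ((c AND a) IMPLIES (c IMPLIES NOT a))) over a, b, c, d, e (32 rows)
Evaluate each row (bits = a,b,c,d,e, MSB first):
  row 0 [00000]: (NOT 0 XOR ((0 AND 0) IMPLIES (0 IMPLIES NOT 0))) -> 0
  row 1 [00001]: (NOT 0 XOR ((0 AND 0) IMPLIES (0 IMPLIES NOT 0))) -> 0
  row 2 [00010]: (NOT 1 XOR ((0 AND 0) IMPLIES (0 IMPLIES NOT 0))) -> 1
  row 3 [00011]: (NOT 1 XOR ((0 AND 0) IMPLIES (0 IMPLIES NOT 0))) -> 1
  row 4 [00100]: (NOT 0 XOR ((1 AND 0) IMPLIES (1 IMPLIES NOT 0))) -> 0
  row 5 [00101]: (NOT 0 XOR ((1 AND 0) IMPLIES (1 IMPLIES NOT 0))) -> 0
  row 6 [00110]: (NOT 1 XOR ((1 AND 0) IMPLIES (1 IMPLIES NOT 0))) -> 1
  row 7 [00111]: (NOT 1 XOR ((1 AND 0) IMPLIES (1 IMPLIES NOT 0))) -> 1
  row 8 [01000]: (NOT 0 XOR ((0 AND 0) IMPLIES (0 IMPLIES NOT 0))) -> 0
  row 9 [01001]: (NOT 0 XOR ((0 AND 0) IMPLIES (0 IMPLIES NOT 0))) -> 0
  row 10 [01010]: (NOT 1 XOR ((0 AND 0) IMPLIES (0 IMPLIES NOT 0))) -> 1
  row 11 [01011]: (NOT 1 XOR ((0 AND 0) IMPLIES (0 IMPLIES NOT 0))) -> 1
  row 12 [01100]: (NOT 0 XOR ((1 AND 0) IMPLIES (1 IMPLIES NOT 0))) -> 0
  row 13 [01101]: (NOT 0 XOR ((1 AND 0) IMPLIES (1 IMPLIES NOT 0))) -> 0
  row 14 [01110]: (NOT 1 XOR ((1 AND 0) IMPLIES (1 IMPLIES NOT 0))) -> 1
  row 15 [01111]: (NOT 1 XOR ((1 AND 0) IMPLIES (1 IMPLIES NOT 0))) -> 1
  row 16 [10000]: (NOT 0 XOR ((0 AND 1) IMPLIES (0 IMPLIES NOT 1))) -> 0
  row 17 [10001]: (NOT 0 XOR ((0 AND 1) IMPLIES (0 IMPLIES NOT 1))) -> 0
  row 18 [10010]: (NOT 1 XOR ((0 AND 1) IMPLIES (0 IMPLIES NOT 1))) -> 1
  row 19 [10011]: (NOT 1 XOR ((0 AND 1) IMPLIES (0 IMPLIES NOT 1))) -> 1
  row 20 [10100]: (NOT 0 XOR ((1 AND 1) IMPLIES (1 IMPLIES NOT 1))) -> 1
  row 21 [10101]: (NOT 0 XOR ((1 AND 1) IMPLIES (1 IMPLIES NOT 1))) -> 1
  row 22 [10110]: (NOT 1 XOR ((1 AND 1) IMPLIES (1 IMPLIES NOT 1))) -> 0
  row 23 [10111]: (NOT 1 XOR ((1 AND 1) IMPLIES (1 IMPLIES NOT 1))) -> 0
  row 24 [11000]: (NOT 0 XOR ((0 AND 1) IMPLIES (0 IMPLIES NOT 1))) -> 0
  row 25 [11001]: (NOT 0 XOR ((0 AND 1) IMPLIES (0 IMPLIES NOT 1))) -> 0
  row 26 [11010]: (NOT 1 XOR ((0 AND 1) IMPLIES (0 IMPLIES NOT 1))) -> 1
  row 27 [11011]: (NOT 1 XOR ((0 AND 1) IMPLIES (0 IMPLIES NOT 1))) -> 1
  row 28 [11100]: (NOT 0 XOR ((1 AND 1) IMPLIES (1 IMPLIES NOT 1))) -> 1
  row 29 [11101]: (NOT 0 XOR ((1 AND 1) IMPLIES (1 IMPLIES NOT 1))) -> 1
  row 30 [11110]: (NOT 1 XOR ((1 AND 1) IMPLIES (1 IMPLIES NOT 1))) -> 0
  row 31 [11111]: (NOT 1 XOR ((1 AND 1) IMPLIES (1 IMPLIES NOT 1))) -> 0
Full result column, 4 rows per line (a,b,c fixed per line; d,e runs 00..11 left to right):
  rows 0-3 [a,b,c=000]: 0011  = hex 3
  rows 4-7 [a,b,c=001]: 0011  = hex 3
  rows 8-11 [a,b,c=010]: 0011  = hex 3
  rows 12-15 [a,b,c=011]: 0011  = hex 3
  rows 16-19 [a,b,c=100]: 0011  = hex 3
  rows 20-23 [a,b,c=101]: 1100  = hex C
  rows 24-27 [a,b,c=110]: 0011  = hex 3
  rows 28-31 [a,b,c=111]: 1100  = hex C
Output column (row 0 .. row 31) = 00110011001100110011110000111100
Output column grouped in 4s = 0011 0011 0011 0011 0011 1100 0011 1100 = 0x33333C3C
Convert to decimal digit by digit (value = value*16 + digit):
  3 -> 3
  3*16 + 3 = 51
  51*16 + 3 = 819
  819*16 + 3 = 13107
  13107*16 + 3 = 209715
  209715*16 + 12 (C) = 3355452
  3355452*16 + 3 = 53687235
  53687235*16 + 12 (C) = 858995772
Decimal = 858995772

858995772


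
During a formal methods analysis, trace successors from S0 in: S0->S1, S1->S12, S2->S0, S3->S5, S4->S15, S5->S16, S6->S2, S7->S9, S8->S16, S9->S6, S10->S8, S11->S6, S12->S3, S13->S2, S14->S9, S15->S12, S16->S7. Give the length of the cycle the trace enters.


Trace from S0 until a state repeats:
  S0 -> S1 -> S12 -> S3 -> S5 -> S16 -> S7 -> S9 -> S6 -> S2 -> S0
S0 first seen at step 0, revisited at step 10.
Cycle length = 10 - 0 = 10

10


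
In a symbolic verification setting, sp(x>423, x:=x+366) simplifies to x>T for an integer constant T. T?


Formula: sp(P, x:=E) = exists old_x. (x = E[old_x/x]) AND P[old_x/x] (old_x is the value of x before the assignment; eliminate old_x by solving x = E[old_x/x] for old_x)
Step 1: Precondition P: x>423, i.e. old_x > 423
Step 2: Assignment gives x = old_x + 366, so old_x = x - 366
Step 3: Substitute into P: x - 366 > 423
Step 4: Simplify: x > 423+366 = 789

789


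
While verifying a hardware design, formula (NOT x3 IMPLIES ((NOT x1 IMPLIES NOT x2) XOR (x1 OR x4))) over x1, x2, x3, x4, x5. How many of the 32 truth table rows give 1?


Formula: (NOT x3 IMPLIES ((NOT x1 IMPLIES NOT x2) XOR (x1 OR x4))) over 5 vars (32 rows)
Evaluate each row (x1, x2, x3, x4, x5 as bits, MSB first):
  row 0 [00000]: (NOT 0 IMPLIES ((NOT 0 IMPLIES NOT 0) XOR (0 OR 0))) -> 1
  row 1 [00001]: (NOT 0 IMPLIES ((NOT 0 IMPLIES NOT 0) XOR (0 OR 0))) -> 1
  row 2 [00010]: (NOT 0 IMPLIES ((NOT 0 IMPLIES NOT 0) XOR (0 OR 1))) -> 0
  row 3 [00011]: (NOT 0 IMPLIES ((NOT 0 IMPLIES NOT 0) XOR (0 OR 1))) -> 0
  row 4 [00100]: (NOT 1 IMPLIES ((NOT 0 IMPLIES NOT 0) XOR (0 OR 0))) -> 1
  row 5 [00101]: (NOT 1 IMPLIES ((NOT 0 IMPLIES NOT 0) XOR (0 OR 0))) -> 1
  row 6 [00110]: (NOT 1 IMPLIES ((NOT 0 IMPLIES NOT 0) XOR (0 OR 1))) -> 1
  row 7 [00111]: (NOT 1 IMPLIES ((NOT 0 IMPLIES NOT 0) XOR (0 OR 1))) -> 1
  row 8 [01000]: (NOT 0 IMPLIES ((NOT 0 IMPLIES NOT 1) XOR (0 OR 0))) -> 0
  row 9 [01001]: (NOT 0 IMPLIES ((NOT 0 IMPLIES NOT 1) XOR (0 OR 0))) -> 0
  row 10 [01010]: (NOT 0 IMPLIES ((NOT 0 IMPLIES NOT 1) XOR (0 OR 1))) -> 1
  row 11 [01011]: (NOT 0 IMPLIES ((NOT 0 IMPLIES NOT 1) XOR (0 OR 1))) -> 1
  row 12 [01100]: (NOT 1 IMPLIES ((NOT 0 IMPLIES NOT 1) XOR (0 OR 0))) -> 1
  row 13 [01101]: (NOT 1 IMPLIES ((NOT 0 IMPLIES NOT 1) XOR (0 OR 0))) -> 1
  row 14 [01110]: (NOT 1 IMPLIES ((NOT 0 IMPLIES NOT 1) XOR (0 OR 1))) -> 1
  row 15 [01111]: (NOT 1 IMPLIES ((NOT 0 IMPLIES NOT 1) XOR (0 OR 1))) -> 1
  row 16 [10000]: (NOT 0 IMPLIES ((NOT 1 IMPLIES NOT 0) XOR (1 OR 0))) -> 0
  row 17 [10001]: (NOT 0 IMPLIES ((NOT 1 IMPLIES NOT 0) XOR (1 OR 0))) -> 0
  row 18 [10010]: (NOT 0 IMPLIES ((NOT 1 IMPLIES NOT 0) XOR (1 OR 1))) -> 0
  row 19 [10011]: (NOT 0 IMPLIES ((NOT 1 IMPLIES NOT 0) XOR (1 OR 1))) -> 0
  row 20 [10100]: (NOT 1 IMPLIES ((NOT 1 IMPLIES NOT 0) XOR (1 OR 0))) -> 1
  row 21 [10101]: (NOT 1 IMPLIES ((NOT 1 IMPLIES NOT 0) XOR (1 OR 0))) -> 1
  row 22 [10110]: (NOT 1 IMPLIES ((NOT 1 IMPLIES NOT 0) XOR (1 OR 1))) -> 1
  row 23 [10111]: (NOT 1 IMPLIES ((NOT 1 IMPLIES NOT 0) XOR (1 OR 1))) -> 1
  row 24 [11000]: (NOT 0 IMPLIES ((NOT 1 IMPLIES NOT 1) XOR (1 OR 0))) -> 0
  row 25 [11001]: (NOT 0 IMPLIES ((NOT 1 IMPLIES NOT 1) XOR (1 OR 0))) -> 0
  row 26 [11010]: (NOT 0 IMPLIES ((NOT 1 IMPLIES NOT 1) XOR (1 OR 1))) -> 0
  row 27 [11011]: (NOT 0 IMPLIES ((NOT 1 IMPLIES NOT 1) XOR (1 OR 1))) -> 0
  row 28 [11100]: (NOT 1 IMPLIES ((NOT 1 IMPLIES NOT 1) XOR (1 OR 0))) -> 1
  row 29 [11101]: (NOT 1 IMPLIES ((NOT 1 IMPLIES NOT 1) XOR (1 OR 0))) -> 1
  row 30 [11110]: (NOT 1 IMPLIES ((NOT 1 IMPLIES NOT 1) XOR (1 OR 1))) -> 1
  row 31 [11111]: (NOT 1 IMPLIES ((NOT 1 IMPLIES NOT 1) XOR (1 OR 1))) -> 1
Full result column, 8 rows per line (x1,x2 fixed per line; x3,x4,x5 runs 000..111 left to right):
  rows 0-7 [x1,x2=00]: 11001111  (ones: 6)
  rows 8-15 [x1,x2=01]: 00111111  (ones: 6)
  rows 16-23 [x1,x2=10]: 00001111  (ones: 4)
  rows 24-31 [x1,x2=11]: 00001111  (ones: 4)
Count of 1-rows = 6+6+4+4 = 20

20


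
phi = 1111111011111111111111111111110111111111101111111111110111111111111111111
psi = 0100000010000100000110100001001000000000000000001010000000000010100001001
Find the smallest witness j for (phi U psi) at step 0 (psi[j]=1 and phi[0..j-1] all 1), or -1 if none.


(phi U psi) at 0: need smallest j with psi[j]=1 and phi[i]=1 for all i in [0,j).
Scan from step 0:
  step 0: phi=1, psi=0 -> continue
  step 1: psi=1 and phi held for [0,1) -> witness found
Witness step = 1

1


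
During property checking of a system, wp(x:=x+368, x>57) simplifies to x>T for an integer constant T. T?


Formula: wp(x:=E, P) = P[E/x] (substitute E for x in postcondition)
Step 1: Postcondition: x>57
Step 2: Substitute x+368 for x: x+368>57
Step 3: Solve for x: x > 57-368 = -311

-311


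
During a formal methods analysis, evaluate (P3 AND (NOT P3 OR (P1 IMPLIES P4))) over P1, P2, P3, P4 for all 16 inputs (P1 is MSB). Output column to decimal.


Formula: (P3 AND (NOT P3 OR (P1 IMPLIES P4))) over P1, P2, P3, P4 (16 rows)
Evaluate each row (bits = P1,P2,P3,P4, MSB first):
  row 0 [0000]: (0 AND (NOT 0 OR (0 IMPLIES 0))) -> 0
  row 1 [0001]: (0 AND (NOT 0 OR (0 IMPLIES 1))) -> 0
  row 2 [0010]: (1 AND (NOT 1 OR (0 IMPLIES 0))) -> 1
  row 3 [0011]: (1 AND (NOT 1 OR (0 IMPLIES 1))) -> 1
  row 4 [0100]: (0 AND (NOT 0 OR (0 IMPLIES 0))) -> 0
  row 5 [0101]: (0 AND (NOT 0 OR (0 IMPLIES 1))) -> 0
  row 6 [0110]: (1 AND (NOT 1 OR (0 IMPLIES 0))) -> 1
  row 7 [0111]: (1 AND (NOT 1 OR (0 IMPLIES 1))) -> 1
  row 8 [1000]: (0 AND (NOT 0 OR (1 IMPLIES 0))) -> 0
  row 9 [1001]: (0 AND (NOT 0 OR (1 IMPLIES 1))) -> 0
  row 10 [1010]: (1 AND (NOT 1 OR (1 IMPLIES 0))) -> 0
  row 11 [1011]: (1 AND (NOT 1 OR (1 IMPLIES 1))) -> 1
  row 12 [1100]: (0 AND (NOT 0 OR (1 IMPLIES 0))) -> 0
  row 13 [1101]: (0 AND (NOT 0 OR (1 IMPLIES 1))) -> 0
  row 14 [1110]: (1 AND (NOT 1 OR (1 IMPLIES 0))) -> 0
  row 15 [1111]: (1 AND (NOT 1 OR (1 IMPLIES 1))) -> 1
Full result column, 4 rows per line (P1,P2 fixed per line; P3,P4 runs 00..11 left to right):
  rows 0-3 [P1,P2=00]: 0011  = hex 3
  rows 4-7 [P1,P2=01]: 0011  = hex 3
  rows 8-11 [P1,P2=10]: 0001  = hex 1
  rows 12-15 [P1,P2=11]: 0001  = hex 1
Output column (row 0 .. row 15) = 0011001100010001
Output column grouped in 4s = 0011 0011 0001 0001 = 0x3311
Convert to decimal digit by digit (value = value*16 + digit):
  3 -> 3
  3*16 + 3 = 51
  51*16 + 1 = 817
  817*16 + 1 = 13073
Decimal = 13073

13073


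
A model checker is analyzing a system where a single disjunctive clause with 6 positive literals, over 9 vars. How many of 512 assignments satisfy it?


Step 1: Total=2^9=512
Step 2: Unsat when all 6 false: 2^3=8
Step 3: Sat=512-8=504

504


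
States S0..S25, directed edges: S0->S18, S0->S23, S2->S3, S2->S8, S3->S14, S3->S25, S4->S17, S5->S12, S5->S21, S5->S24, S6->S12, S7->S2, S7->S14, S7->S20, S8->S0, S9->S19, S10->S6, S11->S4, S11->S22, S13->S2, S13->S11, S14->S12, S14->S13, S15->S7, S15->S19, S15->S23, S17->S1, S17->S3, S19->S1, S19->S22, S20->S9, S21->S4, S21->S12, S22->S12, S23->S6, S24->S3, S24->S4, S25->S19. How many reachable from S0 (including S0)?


BFS from S0:
  layer 0: {S0}
  layer 1: {S18, S23}
  layer 2: {S6}
  layer 3: {S12}
Reachable set: {S0, S6, S12, S18, S23}
Count = 5

5


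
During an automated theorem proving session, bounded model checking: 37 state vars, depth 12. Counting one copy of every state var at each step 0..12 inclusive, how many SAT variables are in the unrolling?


BMC unrolls to depth k, creating one copy of each state var for steps 0..k.
Step count = 12 + 1 = 13 (steps 0 through 12)
Vars per step = 37
Total = 37 * 13 = 481

481


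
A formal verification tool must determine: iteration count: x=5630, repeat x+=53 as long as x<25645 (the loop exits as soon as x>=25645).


Step 1: x goes from 5630 toward 25645 by 53; the body runs while x<25645, so iterations = ceil((bound-start)/step)
Step 2: Distance=20015
Step 3: ceil(20015/53)=378

378


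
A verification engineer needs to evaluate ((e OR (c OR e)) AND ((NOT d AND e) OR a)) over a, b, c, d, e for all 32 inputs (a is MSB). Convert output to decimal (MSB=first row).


Formula: ((e OR (c OR e)) AND ((NOT d AND e) OR a)) over a, b, c, d, e (32 rows)
Evaluate each row (bits = a,b,c,d,e, MSB first):
  row 0 [00000]: ((0 OR (0 OR 0)) AND ((NOT 0 AND 0) OR 0)) -> 0
  row 1 [00001]: ((1 OR (0 OR 1)) AND ((NOT 0 AND 1) OR 0)) -> 1
  row 2 [00010]: ((0 OR (0 OR 0)) AND ((NOT 1 AND 0) OR 0)) -> 0
  row 3 [00011]: ((1 OR (0 OR 1)) AND ((NOT 1 AND 1) OR 0)) -> 0
  row 4 [00100]: ((0 OR (1 OR 0)) AND ((NOT 0 AND 0) OR 0)) -> 0
  row 5 [00101]: ((1 OR (1 OR 1)) AND ((NOT 0 AND 1) OR 0)) -> 1
  row 6 [00110]: ((0 OR (1 OR 0)) AND ((NOT 1 AND 0) OR 0)) -> 0
  row 7 [00111]: ((1 OR (1 OR 1)) AND ((NOT 1 AND 1) OR 0)) -> 0
  row 8 [01000]: ((0 OR (0 OR 0)) AND ((NOT 0 AND 0) OR 0)) -> 0
  row 9 [01001]: ((1 OR (0 OR 1)) AND ((NOT 0 AND 1) OR 0)) -> 1
  row 10 [01010]: ((0 OR (0 OR 0)) AND ((NOT 1 AND 0) OR 0)) -> 0
  row 11 [01011]: ((1 OR (0 OR 1)) AND ((NOT 1 AND 1) OR 0)) -> 0
  row 12 [01100]: ((0 OR (1 OR 0)) AND ((NOT 0 AND 0) OR 0)) -> 0
  row 13 [01101]: ((1 OR (1 OR 1)) AND ((NOT 0 AND 1) OR 0)) -> 1
  row 14 [01110]: ((0 OR (1 OR 0)) AND ((NOT 1 AND 0) OR 0)) -> 0
  row 15 [01111]: ((1 OR (1 OR 1)) AND ((NOT 1 AND 1) OR 0)) -> 0
  row 16 [10000]: ((0 OR (0 OR 0)) AND ((NOT 0 AND 0) OR 1)) -> 0
  row 17 [10001]: ((1 OR (0 OR 1)) AND ((NOT 0 AND 1) OR 1)) -> 1
  row 18 [10010]: ((0 OR (0 OR 0)) AND ((NOT 1 AND 0) OR 1)) -> 0
  row 19 [10011]: ((1 OR (0 OR 1)) AND ((NOT 1 AND 1) OR 1)) -> 1
  row 20 [10100]: ((0 OR (1 OR 0)) AND ((NOT 0 AND 0) OR 1)) -> 1
  row 21 [10101]: ((1 OR (1 OR 1)) AND ((NOT 0 AND 1) OR 1)) -> 1
  row 22 [10110]: ((0 OR (1 OR 0)) AND ((NOT 1 AND 0) OR 1)) -> 1
  row 23 [10111]: ((1 OR (1 OR 1)) AND ((NOT 1 AND 1) OR 1)) -> 1
  row 24 [11000]: ((0 OR (0 OR 0)) AND ((NOT 0 AND 0) OR 1)) -> 0
  row 25 [11001]: ((1 OR (0 OR 1)) AND ((NOT 0 AND 1) OR 1)) -> 1
  row 26 [11010]: ((0 OR (0 OR 0)) AND ((NOT 1 AND 0) OR 1)) -> 0
  row 27 [11011]: ((1 OR (0 OR 1)) AND ((NOT 1 AND 1) OR 1)) -> 1
  row 28 [11100]: ((0 OR (1 OR 0)) AND ((NOT 0 AND 0) OR 1)) -> 1
  row 29 [11101]: ((1 OR (1 OR 1)) AND ((NOT 0 AND 1) OR 1)) -> 1
  row 30 [11110]: ((0 OR (1 OR 0)) AND ((NOT 1 AND 0) OR 1)) -> 1
  row 31 [11111]: ((1 OR (1 OR 1)) AND ((NOT 1 AND 1) OR 1)) -> 1
Full result column, 4 rows per line (a,b,c fixed per line; d,e runs 00..11 left to right):
  rows 0-3 [a,b,c=000]: 0100  = hex 4
  rows 4-7 [a,b,c=001]: 0100  = hex 4
  rows 8-11 [a,b,c=010]: 0100  = hex 4
  rows 12-15 [a,b,c=011]: 0100  = hex 4
  rows 16-19 [a,b,c=100]: 0101  = hex 5
  rows 20-23 [a,b,c=101]: 1111  = hex F
  rows 24-27 [a,b,c=110]: 0101  = hex 5
  rows 28-31 [a,b,c=111]: 1111  = hex F
Output column (row 0 .. row 31) = 01000100010001000101111101011111
Output column grouped in 4s = 0100 0100 0100 0100 0101 1111 0101 1111 = 0x44445F5F
Convert to decimal digit by digit (value = value*16 + digit):
  4 -> 4
  4*16 + 4 = 68
  68*16 + 4 = 1092
  1092*16 + 4 = 17476
  17476*16 + 5 = 279621
  279621*16 + 15 (F) = 4473951
  4473951*16 + 5 = 71583221
  71583221*16 + 15 (F) = 1145331551
Decimal = 1145331551

1145331551


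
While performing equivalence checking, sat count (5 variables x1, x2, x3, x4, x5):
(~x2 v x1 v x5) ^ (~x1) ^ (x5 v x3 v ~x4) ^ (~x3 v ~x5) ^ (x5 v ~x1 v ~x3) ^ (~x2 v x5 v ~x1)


CNF with 6 clauses over 5 vars (32 assignments).
An assignment satisfies CNF iff every clause has >=1 true literal.
Check each row (bits = x1,x2,x3,x4,x5; clause T/F shown):
  row 0 [00000]: clauses=TTTTTT -> 1
  row 1 [00001]: clauses=TTTTTT -> 1
  row 2 [00010]: clauses=TTFTTT -> 0
  row 3 [00011]: clauses=TTTTTT -> 1
  row 4 [00100]: clauses=TTTTTT -> 1
  row 5 [00101]: clauses=TTTFTT -> 0
  row 6 [00110]: clauses=TTTTTT -> 1
  row 7 [00111]: clauses=TTTFTT -> 0
  row 8 [01000]: clauses=FTTTTT -> 0
  row 9 [01001]: clauses=TTTTTT -> 1
  row 10 [01010]: clauses=FTFTTT -> 0
  row 11 [01011]: clauses=TTTTTT -> 1
  row 12 [01100]: clauses=FTTTTT -> 0
  row 13 [01101]: clauses=TTTFTT -> 0
  row 14 [01110]: clauses=FTTTTT -> 0
  row 15 [01111]: clauses=TTTFTT -> 0
  row 16 [10000]: clauses=TFTTTT -> 0
  row 17 [10001]: clauses=TFTTTT -> 0
  row 18 [10010]: clauses=TFFTTT -> 0
  row 19 [10011]: clauses=TFTTTT -> 0
  row 20 [10100]: clauses=TFTTFT -> 0
  row 21 [10101]: clauses=TFTFTT -> 0
  row 22 [10110]: clauses=TFTTFT -> 0
  row 23 [10111]: clauses=TFTFTT -> 0
  row 24 [11000]: clauses=TFTTTF -> 0
  row 25 [11001]: clauses=TFTTTT -> 0
  row 26 [11010]: clauses=TFFTTF -> 0
  row 27 [11011]: clauses=TFTTTT -> 0
  row 28 [11100]: clauses=TFTTFF -> 0
  row 29 [11101]: clauses=TFTFTT -> 0
  row 30 [11110]: clauses=TFTTFF -> 0
  row 31 [11111]: clauses=TFTFTT -> 0
Full result column, 8 rows per line (x1,x2 fixed per line; x3,x4,x5 runs 000..111 left to right):
  rows 0-7 [x1,x2=00]: 11011010  (ones: 5)
  rows 8-15 [x1,x2=01]: 01010000  (ones: 2)
  rows 16-23 [x1,x2=10]: 00000000  (ones: 0)
  rows 24-31 [x1,x2=11]: 00000000  (ones: 0)
Satisfying assignments = 5+2+0+0 = 7

7


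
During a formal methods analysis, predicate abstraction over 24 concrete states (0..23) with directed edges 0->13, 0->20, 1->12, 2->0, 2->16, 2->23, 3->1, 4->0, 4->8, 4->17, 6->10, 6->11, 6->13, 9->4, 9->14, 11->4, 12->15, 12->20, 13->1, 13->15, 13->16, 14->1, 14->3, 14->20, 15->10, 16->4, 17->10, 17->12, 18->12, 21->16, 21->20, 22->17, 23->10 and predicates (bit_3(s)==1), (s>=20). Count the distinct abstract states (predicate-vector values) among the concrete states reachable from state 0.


BFS from 0:
Concrete reachable: {0, 1, 4, 8, 10, 12, 13, 15, 16, 17, 20}
Abstract via predicates (bit_3(s)==1), (s>=20):
  (0,0) <- {0, 1, 4, 16, 17}
  (0,1) <- {20}
  (1,0) <- {8, 10, 12, 13, 15}
Distinct abstract states = 3

3


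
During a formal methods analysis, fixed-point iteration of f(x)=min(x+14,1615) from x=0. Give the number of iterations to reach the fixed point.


Step 1: x=0, cap=1615, increment=14
Step 2: x grows by 14 each step until capped at 1615; fixed point is x=1615
Step 3: iterations = ceil(1615/14) = 116

116


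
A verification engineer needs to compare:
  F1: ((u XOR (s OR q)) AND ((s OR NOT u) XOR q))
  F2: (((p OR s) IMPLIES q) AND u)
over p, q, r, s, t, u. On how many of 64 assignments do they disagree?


F1 = ((u XOR (s OR q)) AND ((s OR NOT u) XOR q))
F2 = (((p OR s) IMPLIES q) AND u)
Evaluate both on each of 64 rows (bits = p,q,r,s,t,u):
  row 0 [000000]: F1=0 F2=0 -> 0
  row 1 [000001]: F1=0 F2=1 (differ) -> 1
  row 2 [000010]: F1=0 F2=0 -> 0
  row 3 [000011]: F1=0 F2=1 (differ) -> 1
  row 4 [000100]: F1=1 F2=0 (differ) -> 1
  (every remaining row is evaluated the same way; all 64 results are listed next)
Full result column, 8 rows per line (p,q,r fixed per line; s,t,u runs 000..111 left to right):
  rows 0-7 [p,q,r=000]: 01011010  (ones: 4)
  rows 8-15 [p,q,r=001]: 01011010  (ones: 4)
  rows 16-23 [p,q,r=010]: 01010101  (ones: 4)
  rows 24-31 [p,q,r=011]: 01010101  (ones: 4)
  rows 32-39 [p,q,r=100]: 00001010  (ones: 2)
  rows 40-47 [p,q,r=101]: 00001010  (ones: 2)
  rows 48-55 [p,q,r=110]: 01010101  (ones: 4)
  rows 56-63 [p,q,r=111]: 01010101  (ones: 4)
Disagreements = 4+4+4+4+2+2+4+4 = 28

28


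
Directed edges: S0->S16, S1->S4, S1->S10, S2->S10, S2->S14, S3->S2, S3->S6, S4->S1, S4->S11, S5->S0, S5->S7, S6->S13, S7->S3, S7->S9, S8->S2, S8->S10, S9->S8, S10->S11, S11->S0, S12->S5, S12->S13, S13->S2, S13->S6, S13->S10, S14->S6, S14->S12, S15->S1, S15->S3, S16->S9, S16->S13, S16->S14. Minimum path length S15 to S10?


BFS layer-by-layer from S15:
  dist 0: {S15}
  dist 1: {S1, S3}
  dist 2: {S2, S4, S6, S10}
  -> S10 reached at distance 2
Shortest path length = 2

2


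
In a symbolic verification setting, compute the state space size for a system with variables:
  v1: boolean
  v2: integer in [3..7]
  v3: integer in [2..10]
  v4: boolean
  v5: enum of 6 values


State space = product of domain sizes of all variables.
Domain sizes:
  v1 (boolean): 2
  v2 (integer in [3..7]): 5
  v3 (integer in [2..10]): 9
  v4 (boolean): 2
  v5 (enum of 6 values): 6
Product = 2 * 5 * 9 * 2 * 6 = 1080

1080


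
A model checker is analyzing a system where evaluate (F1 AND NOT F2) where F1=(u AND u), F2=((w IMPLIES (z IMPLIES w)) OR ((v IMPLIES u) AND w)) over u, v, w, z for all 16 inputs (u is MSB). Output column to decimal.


F1 = (u AND u)
F2 = ((w IMPLIES (z IMPLIES w)) OR ((v IMPLIES u) AND w))
Counterexample to F1=>F2 is where F1=1 and F2=0.
Evaluate each row (bits = u,v,w,z, MSB first):
  row 0 [0000]: F1=0 F2=1 -> F1&~F2 -> 0
  row 1 [0001]: F1=0 F2=1 -> F1&~F2 -> 0
  row 2 [0010]: F1=0 F2=1 -> F1&~F2 -> 0
  row 3 [0011]: F1=0 F2=1 -> F1&~F2 -> 0
  row 4 [0100]: F1=0 F2=1 -> F1&~F2 -> 0
  row 5 [0101]: F1=0 F2=1 -> F1&~F2 -> 0
  row 6 [0110]: F1=0 F2=1 -> F1&~F2 -> 0
  row 7 [0111]: F1=0 F2=1 -> F1&~F2 -> 0
  row 8 [1000]: F1=1 F2=1 -> F1&~F2 -> 0
  row 9 [1001]: F1=1 F2=1 -> F1&~F2 -> 0
  row 10 [1010]: F1=1 F2=1 -> F1&~F2 -> 0
  row 11 [1011]: F1=1 F2=1 -> F1&~F2 -> 0
  row 12 [1100]: F1=1 F2=1 -> F1&~F2 -> 0
  row 13 [1101]: F1=1 F2=1 -> F1&~F2 -> 0
  row 14 [1110]: F1=1 F2=1 -> F1&~F2 -> 0
  row 15 [1111]: F1=1 F2=1 -> F1&~F2 -> 0
Full result column, 4 rows per line (u,v fixed per line; w,z runs 00..11 left to right):
  rows 0-3 [u,v=00]: 0000  = hex 0
  rows 4-7 [u,v=01]: 0000  = hex 0
  rows 8-11 [u,v=10]: 0000  = hex 0
  rows 12-15 [u,v=11]: 0000  = hex 0
Counterexample vector (row 0 .. row 15) = 0000000000000000
Output column grouped in 4s = 0000 0000 0000 0000 = 0x0000
Convert to decimal digit by digit (value = value*16 + digit):
  0 -> 0
  0*16 + 0 = 0
  0*16 + 0 = 0
  0*16 + 0 = 0
Decimal = 0

0


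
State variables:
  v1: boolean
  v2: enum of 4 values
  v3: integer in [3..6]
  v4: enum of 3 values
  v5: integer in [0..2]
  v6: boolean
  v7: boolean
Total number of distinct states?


State space = product of domain sizes of all variables.
Domain sizes:
  v1 (boolean): 2
  v2 (enum of 4 values): 4
  v3 (integer in [3..6]): 4
  v4 (enum of 3 values): 3
  v5 (integer in [0..2]): 3
  v6 (boolean): 2
  v7 (boolean): 2
Product = 2 * 4 * 4 * 3 * 3 * 2 * 2 = 1152

1152


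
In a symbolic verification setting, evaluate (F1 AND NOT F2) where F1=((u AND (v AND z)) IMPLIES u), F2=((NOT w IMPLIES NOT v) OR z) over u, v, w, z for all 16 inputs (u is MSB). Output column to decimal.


F1 = ((u AND (v AND z)) IMPLIES u)
F2 = ((NOT w IMPLIES NOT v) OR z)
Counterexample to F1=>F2 is where F1=1 and F2=0.
Evaluate each row (bits = u,v,w,z, MSB first):
  row 0 [0000]: F1=1 F2=1 -> F1&~F2 -> 0
  row 1 [0001]: F1=1 F2=1 -> F1&~F2 -> 0
  row 2 [0010]: F1=1 F2=1 -> F1&~F2 -> 0
  row 3 [0011]: F1=1 F2=1 -> F1&~F2 -> 0
  row 4 [0100]: F1=1 F2=0 -> F1&~F2 -> 1
  row 5 [0101]: F1=1 F2=1 -> F1&~F2 -> 0
  row 6 [0110]: F1=1 F2=1 -> F1&~F2 -> 0
  row 7 [0111]: F1=1 F2=1 -> F1&~F2 -> 0
  row 8 [1000]: F1=1 F2=1 -> F1&~F2 -> 0
  row 9 [1001]: F1=1 F2=1 -> F1&~F2 -> 0
  row 10 [1010]: F1=1 F2=1 -> F1&~F2 -> 0
  row 11 [1011]: F1=1 F2=1 -> F1&~F2 -> 0
  row 12 [1100]: F1=1 F2=0 -> F1&~F2 -> 1
  row 13 [1101]: F1=1 F2=1 -> F1&~F2 -> 0
  row 14 [1110]: F1=1 F2=1 -> F1&~F2 -> 0
  row 15 [1111]: F1=1 F2=1 -> F1&~F2 -> 0
Full result column, 4 rows per line (u,v fixed per line; w,z runs 00..11 left to right):
  rows 0-3 [u,v=00]: 0000  = hex 0
  rows 4-7 [u,v=01]: 1000  = hex 8
  rows 8-11 [u,v=10]: 0000  = hex 0
  rows 12-15 [u,v=11]: 1000  = hex 8
Counterexample vector (row 0 .. row 15) = 0000100000001000
Output column grouped in 4s = 0000 1000 0000 1000 = 0x0808
Convert to decimal digit by digit (value = value*16 + digit):
  0 -> 0
  0*16 + 8 = 8
  8*16 + 0 = 128
  128*16 + 8 = 2056
Decimal = 2056

2056


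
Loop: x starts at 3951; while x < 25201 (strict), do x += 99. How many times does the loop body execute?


Step 1: x goes from 3951 toward 25201 by 99; the body runs while x<25201, so iterations = ceil((bound-start)/step)
Step 2: Distance=21250
Step 3: ceil(21250/99)=215

215


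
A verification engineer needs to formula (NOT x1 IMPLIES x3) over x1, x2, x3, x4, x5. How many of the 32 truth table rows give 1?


Formula: (NOT x1 IMPLIES x3) over 5 vars (32 rows)
Evaluate each row (x1, x2, x3, x4, x5 as bits, MSB first):
  row 0 [00000]: (NOT 0 IMPLIES 0) -> 0
  row 1 [00001]: (NOT 0 IMPLIES 0) -> 0
  row 2 [00010]: (NOT 0 IMPLIES 0) -> 0
  row 3 [00011]: (NOT 0 IMPLIES 0) -> 0
  row 4 [00100]: (NOT 0 IMPLIES 1) -> 1
  row 5 [00101]: (NOT 0 IMPLIES 1) -> 1
  row 6 [00110]: (NOT 0 IMPLIES 1) -> 1
  row 7 [00111]: (NOT 0 IMPLIES 1) -> 1
  row 8 [01000]: (NOT 0 IMPLIES 0) -> 0
  row 9 [01001]: (NOT 0 IMPLIES 0) -> 0
  row 10 [01010]: (NOT 0 IMPLIES 0) -> 0
  row 11 [01011]: (NOT 0 IMPLIES 0) -> 0
  row 12 [01100]: (NOT 0 IMPLIES 1) -> 1
  row 13 [01101]: (NOT 0 IMPLIES 1) -> 1
  row 14 [01110]: (NOT 0 IMPLIES 1) -> 1
  row 15 [01111]: (NOT 0 IMPLIES 1) -> 1
  row 16 [10000]: (NOT 1 IMPLIES 0) -> 1
  row 17 [10001]: (NOT 1 IMPLIES 0) -> 1
  row 18 [10010]: (NOT 1 IMPLIES 0) -> 1
  row 19 [10011]: (NOT 1 IMPLIES 0) -> 1
  row 20 [10100]: (NOT 1 IMPLIES 1) -> 1
  row 21 [10101]: (NOT 1 IMPLIES 1) -> 1
  row 22 [10110]: (NOT 1 IMPLIES 1) -> 1
  row 23 [10111]: (NOT 1 IMPLIES 1) -> 1
  row 24 [11000]: (NOT 1 IMPLIES 0) -> 1
  row 25 [11001]: (NOT 1 IMPLIES 0) -> 1
  row 26 [11010]: (NOT 1 IMPLIES 0) -> 1
  row 27 [11011]: (NOT 1 IMPLIES 0) -> 1
  row 28 [11100]: (NOT 1 IMPLIES 1) -> 1
  row 29 [11101]: (NOT 1 IMPLIES 1) -> 1
  row 30 [11110]: (NOT 1 IMPLIES 1) -> 1
  row 31 [11111]: (NOT 1 IMPLIES 1) -> 1
Full result column, 8 rows per line (x1,x2 fixed per line; x3,x4,x5 runs 000..111 left to right):
  rows 0-7 [x1,x2=00]: 00001111  (ones: 4)
  rows 8-15 [x1,x2=01]: 00001111  (ones: 4)
  rows 16-23 [x1,x2=10]: 11111111  (ones: 8)
  rows 24-31 [x1,x2=11]: 11111111  (ones: 8)
Count of 1-rows = 4+4+8+8 = 24

24


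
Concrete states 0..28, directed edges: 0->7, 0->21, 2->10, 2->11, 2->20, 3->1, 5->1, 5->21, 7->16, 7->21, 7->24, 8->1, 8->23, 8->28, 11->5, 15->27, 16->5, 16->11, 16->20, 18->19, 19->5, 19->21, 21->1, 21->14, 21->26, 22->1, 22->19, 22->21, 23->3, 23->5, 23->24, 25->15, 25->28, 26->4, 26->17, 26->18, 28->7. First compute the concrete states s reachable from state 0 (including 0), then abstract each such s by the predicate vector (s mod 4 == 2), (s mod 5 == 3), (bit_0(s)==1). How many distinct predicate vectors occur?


BFS from 0:
Concrete reachable: {0, 1, 4, 5, 7, 11, 14, 16, 17, 18, 19, 20, 21, 24, 26}
Abstract via predicates (s mod 4 == 2), (s mod 5 == 3), (bit_0(s)==1):
  (0,0,0) <- {0, 4, 16, 20, 24}
  (0,0,1) <- {1, 5, 7, 11, 17, 19, 21}
  (1,0,0) <- {14, 26}
  (1,1,0) <- {18}
Distinct abstract states = 4

4


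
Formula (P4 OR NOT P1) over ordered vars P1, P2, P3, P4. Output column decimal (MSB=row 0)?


Formula: (P4 OR NOT P1) over P1, P2, P3, P4 (16 rows)
Evaluate each row (bits = P1,P2,P3,P4, MSB first):
  row 0 [0000]: (0 OR NOT 0) -> 1
  row 1 [0001]: (1 OR NOT 0) -> 1
  row 2 [0010]: (0 OR NOT 0) -> 1
  row 3 [0011]: (1 OR NOT 0) -> 1
  row 4 [0100]: (0 OR NOT 0) -> 1
  row 5 [0101]: (1 OR NOT 0) -> 1
  row 6 [0110]: (0 OR NOT 0) -> 1
  row 7 [0111]: (1 OR NOT 0) -> 1
  row 8 [1000]: (0 OR NOT 1) -> 0
  row 9 [1001]: (1 OR NOT 1) -> 1
  row 10 [1010]: (0 OR NOT 1) -> 0
  row 11 [1011]: (1 OR NOT 1) -> 1
  row 12 [1100]: (0 OR NOT 1) -> 0
  row 13 [1101]: (1 OR NOT 1) -> 1
  row 14 [1110]: (0 OR NOT 1) -> 0
  row 15 [1111]: (1 OR NOT 1) -> 1
Full result column, 4 rows per line (P1,P2 fixed per line; P3,P4 runs 00..11 left to right):
  rows 0-3 [P1,P2=00]: 1111  = hex F
  rows 4-7 [P1,P2=01]: 1111  = hex F
  rows 8-11 [P1,P2=10]: 0101  = hex 5
  rows 12-15 [P1,P2=11]: 0101  = hex 5
Output column (row 0 .. row 15) = 1111111101010101
Output column grouped in 4s = 1111 1111 0101 0101 = 0xFF55
Convert to decimal digit by digit (value = value*16 + digit):
  F -> 15
  15*16 + 15 (F) = 255
  255*16 + 5 = 4085
  4085*16 + 5 = 65365
Decimal = 65365

65365


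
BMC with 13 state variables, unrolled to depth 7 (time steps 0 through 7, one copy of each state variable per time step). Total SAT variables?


BMC unrolls to depth k, creating one copy of each state var for steps 0..k.
Step count = 7 + 1 = 8 (steps 0 through 7)
Vars per step = 13
Total = 13 * 8 = 104

104


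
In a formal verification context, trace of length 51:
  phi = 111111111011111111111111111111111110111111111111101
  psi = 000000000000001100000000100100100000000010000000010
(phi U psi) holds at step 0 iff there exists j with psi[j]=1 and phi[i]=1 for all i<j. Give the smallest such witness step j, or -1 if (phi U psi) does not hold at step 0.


(phi U psi) at 0: need smallest j with psi[j]=1 and phi[i]=1 for all i in [0,j).
Scan from step 0:
  step 0: phi=1, psi=0 -> continue
  step 1: phi=1, psi=0 -> continue
  step 2: phi=1, psi=0 -> continue
  step 3: phi=1, psi=0 -> continue
  step 9: phi=0 -> phi-prefix broken from here
  step 14: psi=1 but phi already failed -> not a witness
  step 15: psi=1 but phi already failed -> not a witness
  step 24: psi=1 but phi already failed -> not a witness
  step 27: psi=1 but phi already failed -> not a witness
  step 30: psi=1 but phi already failed -> not a witness
  step 40: psi=1 but phi already failed -> not a witness
  step 49: psi=1 but phi already failed -> not a witness
  end of trace: no witness -> -1
Witness step = -1

-1


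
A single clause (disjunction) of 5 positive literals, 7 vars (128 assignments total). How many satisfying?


Step 1: Total=2^7=128
Step 2: Unsat when all 5 false: 2^2=4
Step 3: Sat=128-4=124

124


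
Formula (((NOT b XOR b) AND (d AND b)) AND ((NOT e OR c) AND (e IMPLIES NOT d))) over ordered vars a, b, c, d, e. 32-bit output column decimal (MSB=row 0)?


Formula: (((NOT b XOR b) AND (d AND b)) AND ((NOT e OR c) AND (e IMPLIES NOT d))) over a, b, c, d, e (32 rows)
Evaluate each row (bits = a,b,c,d,e, MSB first):
  row 0 [00000]: (((NOT 0 XOR 0) AND (0 AND 0)) AND ((NOT 0 OR 0) AND (0 IMPLIES NOT 0))) -> 0
  row 1 [00001]: (((NOT 0 XOR 0) AND (0 AND 0)) AND ((NOT 1 OR 0) AND (1 IMPLIES NOT 0))) -> 0
  row 2 [00010]: (((NOT 0 XOR 0) AND (1 AND 0)) AND ((NOT 0 OR 0) AND (0 IMPLIES NOT 1))) -> 0
  row 3 [00011]: (((NOT 0 XOR 0) AND (1 AND 0)) AND ((NOT 1 OR 0) AND (1 IMPLIES NOT 1))) -> 0
  row 4 [00100]: (((NOT 0 XOR 0) AND (0 AND 0)) AND ((NOT 0 OR 1) AND (0 IMPLIES NOT 0))) -> 0
  row 5 [00101]: (((NOT 0 XOR 0) AND (0 AND 0)) AND ((NOT 1 OR 1) AND (1 IMPLIES NOT 0))) -> 0
  row 6 [00110]: (((NOT 0 XOR 0) AND (1 AND 0)) AND ((NOT 0 OR 1) AND (0 IMPLIES NOT 1))) -> 0
  row 7 [00111]: (((NOT 0 XOR 0) AND (1 AND 0)) AND ((NOT 1 OR 1) AND (1 IMPLIES NOT 1))) -> 0
  row 8 [01000]: (((NOT 1 XOR 1) AND (0 AND 1)) AND ((NOT 0 OR 0) AND (0 IMPLIES NOT 0))) -> 0
  row 9 [01001]: (((NOT 1 XOR 1) AND (0 AND 1)) AND ((NOT 1 OR 0) AND (1 IMPLIES NOT 0))) -> 0
  row 10 [01010]: (((NOT 1 XOR 1) AND (1 AND 1)) AND ((NOT 0 OR 0) AND (0 IMPLIES NOT 1))) -> 1
  row 11 [01011]: (((NOT 1 XOR 1) AND (1 AND 1)) AND ((NOT 1 OR 0) AND (1 IMPLIES NOT 1))) -> 0
  row 12 [01100]: (((NOT 1 XOR 1) AND (0 AND 1)) AND ((NOT 0 OR 1) AND (0 IMPLIES NOT 0))) -> 0
  row 13 [01101]: (((NOT 1 XOR 1) AND (0 AND 1)) AND ((NOT 1 OR 1) AND (1 IMPLIES NOT 0))) -> 0
  row 14 [01110]: (((NOT 1 XOR 1) AND (1 AND 1)) AND ((NOT 0 OR 1) AND (0 IMPLIES NOT 1))) -> 1
  row 15 [01111]: (((NOT 1 XOR 1) AND (1 AND 1)) AND ((NOT 1 OR 1) AND (1 IMPLIES NOT 1))) -> 0
  row 16 [10000]: (((NOT 0 XOR 0) AND (0 AND 0)) AND ((NOT 0 OR 0) AND (0 IMPLIES NOT 0))) -> 0
  row 17 [10001]: (((NOT 0 XOR 0) AND (0 AND 0)) AND ((NOT 1 OR 0) AND (1 IMPLIES NOT 0))) -> 0
  row 18 [10010]: (((NOT 0 XOR 0) AND (1 AND 0)) AND ((NOT 0 OR 0) AND (0 IMPLIES NOT 1))) -> 0
  row 19 [10011]: (((NOT 0 XOR 0) AND (1 AND 0)) AND ((NOT 1 OR 0) AND (1 IMPLIES NOT 1))) -> 0
  row 20 [10100]: (((NOT 0 XOR 0) AND (0 AND 0)) AND ((NOT 0 OR 1) AND (0 IMPLIES NOT 0))) -> 0
  row 21 [10101]: (((NOT 0 XOR 0) AND (0 AND 0)) AND ((NOT 1 OR 1) AND (1 IMPLIES NOT 0))) -> 0
  row 22 [10110]: (((NOT 0 XOR 0) AND (1 AND 0)) AND ((NOT 0 OR 1) AND (0 IMPLIES NOT 1))) -> 0
  row 23 [10111]: (((NOT 0 XOR 0) AND (1 AND 0)) AND ((NOT 1 OR 1) AND (1 IMPLIES NOT 1))) -> 0
  row 24 [11000]: (((NOT 1 XOR 1) AND (0 AND 1)) AND ((NOT 0 OR 0) AND (0 IMPLIES NOT 0))) -> 0
  row 25 [11001]: (((NOT 1 XOR 1) AND (0 AND 1)) AND ((NOT 1 OR 0) AND (1 IMPLIES NOT 0))) -> 0
  row 26 [11010]: (((NOT 1 XOR 1) AND (1 AND 1)) AND ((NOT 0 OR 0) AND (0 IMPLIES NOT 1))) -> 1
  row 27 [11011]: (((NOT 1 XOR 1) AND (1 AND 1)) AND ((NOT 1 OR 0) AND (1 IMPLIES NOT 1))) -> 0
  row 28 [11100]: (((NOT 1 XOR 1) AND (0 AND 1)) AND ((NOT 0 OR 1) AND (0 IMPLIES NOT 0))) -> 0
  row 29 [11101]: (((NOT 1 XOR 1) AND (0 AND 1)) AND ((NOT 1 OR 1) AND (1 IMPLIES NOT 0))) -> 0
  row 30 [11110]: (((NOT 1 XOR 1) AND (1 AND 1)) AND ((NOT 0 OR 1) AND (0 IMPLIES NOT 1))) -> 1
  row 31 [11111]: (((NOT 1 XOR 1) AND (1 AND 1)) AND ((NOT 1 OR 1) AND (1 IMPLIES NOT 1))) -> 0
Full result column, 4 rows per line (a,b,c fixed per line; d,e runs 00..11 left to right):
  rows 0-3 [a,b,c=000]: 0000  = hex 0
  rows 4-7 [a,b,c=001]: 0000  = hex 0
  rows 8-11 [a,b,c=010]: 0010  = hex 2
  rows 12-15 [a,b,c=011]: 0010  = hex 2
  rows 16-19 [a,b,c=100]: 0000  = hex 0
  rows 20-23 [a,b,c=101]: 0000  = hex 0
  rows 24-27 [a,b,c=110]: 0010  = hex 2
  rows 28-31 [a,b,c=111]: 0010  = hex 2
Output column (row 0 .. row 31) = 00000000001000100000000000100010
Output column grouped in 4s = 0000 0000 0010 0010 0000 0000 0010 0010 = 0x00220022
Convert to decimal digit by digit (value = value*16 + digit):
  0 -> 0
  0*16 + 0 = 0
  0*16 + 2 = 2
  2*16 + 2 = 34
  34*16 + 0 = 544
  544*16 + 0 = 8704
  8704*16 + 2 = 139266
  139266*16 + 2 = 2228258
Decimal = 2228258

2228258


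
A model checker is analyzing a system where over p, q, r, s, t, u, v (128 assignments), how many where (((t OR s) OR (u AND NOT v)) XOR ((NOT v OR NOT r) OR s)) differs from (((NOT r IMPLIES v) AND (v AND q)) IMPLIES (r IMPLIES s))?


F1 = (((t OR s) OR (u AND NOT v)) XOR ((NOT v OR NOT r) OR s))
F2 = (((NOT r IMPLIES v) AND (v AND q)) IMPLIES (r IMPLIES s))
Evaluate both on each of 128 rows (bits = p,q,r,s,t,u,v):
  row 0 [0000000]: F1=1 F2=1 -> 0
  row 1 [0000001]: F1=1 F2=1 -> 0
  row 2 [0000010]: F1=0 F2=1 (differ) -> 1
  row 3 [0000011]: F1=1 F2=1 -> 0
  row 4 [0000100]: F1=0 F2=1 (differ) -> 1
  (every remaining row is evaluated the same way; all 128 results are listed next)
Full result column, 8 rows per line (p,q,r,s fixed per line; t,u,v runs 000..111 left to right):
  rows 0-7 [p,q,r,s=0000]: 00101111  (ones: 5)
  rows 8-15 [p,q,r,s=0001]: 11111111  (ones: 8)
  rows 16-23 [p,q,r,s=0010]: 01111010  (ones: 5)
  rows 24-31 [p,q,r,s=0011]: 11111111  (ones: 8)
  rows 32-39 [p,q,r,s=0100]: 00101111  (ones: 5)
  rows 40-47 [p,q,r,s=0101]: 11111111  (ones: 8)
  rows 48-55 [p,q,r,s=0110]: 00101111  (ones: 5)
  rows 56-63 [p,q,r,s=0111]: 11111111  (ones: 8)
  rows 64-71 [p,q,r,s=1000]: 00101111  (ones: 5)
  rows 72-79 [p,q,r,s=1001]: 11111111  (ones: 8)
  rows 80-87 [p,q,r,s=1010]: 01111010  (ones: 5)
  rows 88-95 [p,q,r,s=1011]: 11111111  (ones: 8)
  rows 96-103 [p,q,r,s=1100]: 00101111  (ones: 5)
  rows 104-111 [p,q,r,s=1101]: 11111111  (ones: 8)
  rows 112-119 [p,q,r,s=1110]: 00101111  (ones: 5)
  rows 120-127 [p,q,r,s=1111]: 11111111  (ones: 8)
Disagreements = 5+8+5+8+5+8+5+8+5+8+5+8+5+8+5+8 = 104

104


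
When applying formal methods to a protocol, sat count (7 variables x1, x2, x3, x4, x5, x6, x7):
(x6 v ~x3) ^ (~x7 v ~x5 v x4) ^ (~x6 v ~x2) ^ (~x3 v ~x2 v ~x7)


CNF with 4 clauses over 7 vars (128 assignments).
An assignment satisfies CNF iff every clause has >=1 true literal.
Check each row (bits = x1,x2,x3,x4,x5,x6,x7; clause T/F shown):
  row 0 [0000000]: clauses=TTTT -> 1
  row 1 [0000001]: clauses=TTTT -> 1
  row 2 [0000010]: clauses=TTTT -> 1
  row 3 [0000011]: clauses=TTTT -> 1
  row 4 [0000100]: clauses=TTTT -> 1
  (every remaining row is evaluated the same way; all 128 results are listed next)
Full result column, 8 rows per line (x1,x2,x3,x4 fixed per line; x5,x6,x7 runs 000..111 left to right):
  rows 0-7 [x1,x2,x3,x4=0000]: 11111010  (ones: 6)
  rows 8-15 [x1,x2,x3,x4=0001]: 11111111  (ones: 8)
  rows 16-23 [x1,x2,x3,x4=0010]: 00110010  (ones: 3)
  rows 24-31 [x1,x2,x3,x4=0011]: 00110011  (ones: 4)
  rows 32-39 [x1,x2,x3,x4=0100]: 11001000  (ones: 3)
  rows 40-47 [x1,x2,x3,x4=0101]: 11001100  (ones: 4)
  rows 48-55 [x1,x2,x3,x4=0110]: 00000000  (ones: 0)
  rows 56-63 [x1,x2,x3,x4=0111]: 00000000  (ones: 0)
  rows 64-71 [x1,x2,x3,x4=1000]: 11111010  (ones: 6)
  rows 72-79 [x1,x2,x3,x4=1001]: 11111111  (ones: 8)
  rows 80-87 [x1,x2,x3,x4=1010]: 00110010  (ones: 3)
  rows 88-95 [x1,x2,x3,x4=1011]: 00110011  (ones: 4)
  rows 96-103 [x1,x2,x3,x4=1100]: 11001000  (ones: 3)
  rows 104-111 [x1,x2,x3,x4=1101]: 11001100  (ones: 4)
  rows 112-119 [x1,x2,x3,x4=1110]: 00000000  (ones: 0)
  rows 120-127 [x1,x2,x3,x4=1111]: 00000000  (ones: 0)
Satisfying assignments = 6+8+3+4+3+4+0+0+6+8+3+4+3+4+0+0 = 56

56


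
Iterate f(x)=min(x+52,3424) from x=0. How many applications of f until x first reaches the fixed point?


Step 1: x=0, cap=3424, increment=52
Step 2: x grows by 52 each step until capped at 3424; fixed point is x=3424
Step 3: iterations = ceil(3424/52) = 66

66


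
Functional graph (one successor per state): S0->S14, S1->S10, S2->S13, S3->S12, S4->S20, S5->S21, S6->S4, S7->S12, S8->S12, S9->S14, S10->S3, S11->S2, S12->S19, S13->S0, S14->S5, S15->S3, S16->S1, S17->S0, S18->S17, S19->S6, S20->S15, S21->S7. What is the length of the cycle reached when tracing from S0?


Trace from S0 until a state repeats:
  S0 -> S14 -> S5 -> S21 -> S7 -> S12 -> S19 -> S6 -> S4 -> S20 -> S15 -> S3 -> S12
S12 first seen at step 5, revisited at step 12.
Cycle length = 12 - 5 = 7

7
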